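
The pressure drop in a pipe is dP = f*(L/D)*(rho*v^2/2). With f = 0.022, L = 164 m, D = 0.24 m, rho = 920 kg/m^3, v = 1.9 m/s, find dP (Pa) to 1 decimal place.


dP = f * (L/D) * (rho*v^2/2)
dP = 0.022 * (164/0.24) * (920*1.9^2/2)
L/D = 683.33333333
rho*v^2/2 = 920*3.61/2 = 1660.6
dP = 0.022 * 683.33333333 * 1660.6
dP = 24964.4 Pa


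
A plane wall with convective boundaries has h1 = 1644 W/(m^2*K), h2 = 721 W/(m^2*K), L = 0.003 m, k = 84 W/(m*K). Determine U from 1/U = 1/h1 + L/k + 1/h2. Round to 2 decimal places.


1/U = 1/h1 + L/k + 1/h2
1/U = 1/1644 + 0.003/84 + 1/721
1/U = 0.0006082725 + 3.57143e-05 + 0.0013869626
1/U = 0.0020309494
U = 492.38 W/(m^2*K)


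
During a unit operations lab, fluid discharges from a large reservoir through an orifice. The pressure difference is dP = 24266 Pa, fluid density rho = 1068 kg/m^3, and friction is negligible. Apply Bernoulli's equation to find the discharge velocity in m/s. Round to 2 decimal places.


v = sqrt(2*dP/rho)
v = sqrt(2*24266/1068)
v = sqrt(45.441948)
v = 6.74 m/s


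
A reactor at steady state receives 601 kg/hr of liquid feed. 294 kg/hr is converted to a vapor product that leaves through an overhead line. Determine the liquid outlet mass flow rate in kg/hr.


Steady-state mass balance on the main outlet: F_out = F_in - F_removed
F_out = 601 - 294
F_out = 307 kg/hr


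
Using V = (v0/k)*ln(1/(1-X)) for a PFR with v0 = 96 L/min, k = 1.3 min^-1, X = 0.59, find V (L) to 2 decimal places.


V = (v0/k) * ln(1/(1-X))
V = (96/1.3) * ln(1/(1-0.59))
V = 73.846154 * ln(2.439024)
V = 73.846154 * 0.891598
V = 65.84 L


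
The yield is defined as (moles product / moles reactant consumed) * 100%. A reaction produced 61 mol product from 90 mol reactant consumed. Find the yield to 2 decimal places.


Yield = (moles product / moles consumed) * 100%
Yield = (61 / 90) * 100
Yield = 0.6778 * 100
Yield = 67.78%


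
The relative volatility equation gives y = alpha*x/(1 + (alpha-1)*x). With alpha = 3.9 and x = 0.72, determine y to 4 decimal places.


y = alpha*x / (1 + (alpha-1)*x)
y = 3.9*0.72 / (1 + (3.9-1)*0.72)
y = 2.808 / (1 + 2.088)
y = 2.808 / 3.088
y = 0.9093


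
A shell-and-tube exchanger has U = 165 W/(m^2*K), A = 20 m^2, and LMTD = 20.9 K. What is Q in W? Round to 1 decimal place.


Q = U * A * LMTD
Q = 165 * 20 * 20.9
Q = 68970.0 W


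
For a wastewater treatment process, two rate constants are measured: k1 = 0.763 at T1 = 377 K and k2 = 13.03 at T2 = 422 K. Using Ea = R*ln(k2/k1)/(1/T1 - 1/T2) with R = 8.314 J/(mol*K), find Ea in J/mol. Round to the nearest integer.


Ea = R * ln(k2/k1) / (1/T1 - 1/T2)
ln(k2/k1) = ln(13.03/0.763) = 2.8377516
1/T1 - 1/T2 = 1/377 - 1/422 = 0.000282851647
Ea = 8.314 * 2.8377516 / 0.000282851647
Ea = 83411 J/mol


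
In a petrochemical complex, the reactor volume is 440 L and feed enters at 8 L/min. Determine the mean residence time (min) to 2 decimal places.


tau = V / v0
tau = 440 / 8
tau = 55.00 min


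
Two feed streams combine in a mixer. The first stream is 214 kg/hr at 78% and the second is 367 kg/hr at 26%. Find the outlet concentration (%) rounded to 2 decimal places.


Mass balance on solute: F1*x1 + F2*x2 = F3*x3
F3 = F1 + F2 = 214 + 367 = 581 kg/hr
x3 = (F1*x1 + F2*x2)/F3
x3 = (214*0.78 + 367*0.26) / 581
x3 = 45.15%


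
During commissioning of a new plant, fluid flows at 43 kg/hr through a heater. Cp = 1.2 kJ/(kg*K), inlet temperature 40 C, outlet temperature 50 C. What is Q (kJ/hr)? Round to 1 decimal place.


Q = m_dot * Cp * (T2 - T1)
Q = 43 * 1.2 * (50 - 40)
Q = 43 * 1.2 * 10
Q = 516.0 kJ/hr


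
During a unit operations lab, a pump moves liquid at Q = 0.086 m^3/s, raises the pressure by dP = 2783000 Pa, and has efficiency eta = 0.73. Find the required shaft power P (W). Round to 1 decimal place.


P = Q * dP / eta
P = 0.086 * 2783000 / 0.73
P = 239338.0 / 0.73
P = 327860.3 W


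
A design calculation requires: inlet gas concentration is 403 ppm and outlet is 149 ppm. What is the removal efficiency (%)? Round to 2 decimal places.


Efficiency = (G_in - G_out) / G_in * 100%
Efficiency = (403 - 149) / 403 * 100
Efficiency = 254 / 403 * 100
Efficiency = 63.03%


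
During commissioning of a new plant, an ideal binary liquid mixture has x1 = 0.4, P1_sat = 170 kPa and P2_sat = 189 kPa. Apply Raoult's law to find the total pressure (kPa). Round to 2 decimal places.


P = x1*P1_sat + x2*P2_sat
x2 = 1 - x1 = 1 - 0.4 = 0.6
P = 0.4*170 + 0.6*189
P = 68.0 + 113.4
P = 181.40 kPa


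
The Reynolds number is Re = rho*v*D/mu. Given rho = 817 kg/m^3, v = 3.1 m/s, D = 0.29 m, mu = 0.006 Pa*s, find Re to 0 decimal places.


Re = rho * v * D / mu
Re = 817 * 3.1 * 0.29 / 0.006
Re = 734.483 / 0.006
Re = 122414


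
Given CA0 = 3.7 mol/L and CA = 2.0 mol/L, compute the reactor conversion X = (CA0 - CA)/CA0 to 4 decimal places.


X = (CA0 - CA) / CA0
X = (3.7 - 2.0) / 3.7
X = 1.7 / 3.7
X = 0.4595


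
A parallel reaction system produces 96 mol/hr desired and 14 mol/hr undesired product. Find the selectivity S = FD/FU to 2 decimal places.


S = desired product rate / undesired product rate
S = 96 / 14
S = 6.86


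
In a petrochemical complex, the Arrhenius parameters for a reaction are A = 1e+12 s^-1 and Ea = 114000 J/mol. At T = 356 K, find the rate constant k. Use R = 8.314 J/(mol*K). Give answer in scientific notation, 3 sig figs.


k = A * exp(-Ea/(R*T))
k = 1e+12 * exp(-114000 / (8.314 * 356))
k = 1e+12 * exp(-38.516324)
k = 1.87e-05


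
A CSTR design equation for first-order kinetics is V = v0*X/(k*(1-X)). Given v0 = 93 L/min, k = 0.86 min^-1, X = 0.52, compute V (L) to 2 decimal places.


V = v0 * X / (k * (1 - X))
V = 93 * 0.52 / (0.86 * (1 - 0.52))
V = 48.36 / (0.86 * 0.48)
V = 48.36 / 0.4128
V = 117.15 L


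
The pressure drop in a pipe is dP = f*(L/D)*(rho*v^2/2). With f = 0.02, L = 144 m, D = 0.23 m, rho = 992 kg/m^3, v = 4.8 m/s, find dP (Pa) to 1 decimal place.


dP = f * (L/D) * (rho*v^2/2)
dP = 0.02 * (144/0.23) * (992*4.8^2/2)
L/D = 626.08695652
rho*v^2/2 = 992*23.04/2 = 11427.84
dP = 0.02 * 626.08695652 * 11427.84
dP = 143096.4 Pa


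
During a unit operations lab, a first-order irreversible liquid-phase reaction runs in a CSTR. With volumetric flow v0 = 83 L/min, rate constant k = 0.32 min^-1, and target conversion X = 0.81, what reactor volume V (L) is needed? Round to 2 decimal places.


V = v0 * X / (k * (1 - X))
V = 83 * 0.81 / (0.32 * (1 - 0.81))
V = 67.23 / (0.32 * 0.19)
V = 67.23 / 0.0608
V = 1105.76 L


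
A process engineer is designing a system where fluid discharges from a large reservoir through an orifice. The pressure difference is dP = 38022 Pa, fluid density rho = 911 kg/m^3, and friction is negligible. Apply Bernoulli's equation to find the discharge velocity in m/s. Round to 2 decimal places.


v = sqrt(2*dP/rho)
v = sqrt(2*38022/911)
v = sqrt(83.473106)
v = 9.14 m/s


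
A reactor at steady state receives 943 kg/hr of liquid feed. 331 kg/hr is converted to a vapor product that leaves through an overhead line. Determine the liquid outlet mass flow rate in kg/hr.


Steady-state mass balance on the main outlet: F_out = F_in - F_removed
F_out = 943 - 331
F_out = 612 kg/hr


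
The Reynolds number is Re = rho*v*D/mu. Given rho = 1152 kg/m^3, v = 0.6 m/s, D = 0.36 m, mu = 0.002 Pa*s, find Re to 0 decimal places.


Re = rho * v * D / mu
Re = 1152 * 0.6 * 0.36 / 0.002
Re = 248.832 / 0.002
Re = 124416


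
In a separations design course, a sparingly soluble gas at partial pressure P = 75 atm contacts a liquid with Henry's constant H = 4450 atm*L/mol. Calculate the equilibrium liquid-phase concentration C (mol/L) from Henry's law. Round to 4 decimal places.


C = P / H
C = 75 / 4450
C = 0.0169 mol/L


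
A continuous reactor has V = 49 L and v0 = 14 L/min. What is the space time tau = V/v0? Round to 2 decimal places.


tau = V / v0
tau = 49 / 14
tau = 3.50 min


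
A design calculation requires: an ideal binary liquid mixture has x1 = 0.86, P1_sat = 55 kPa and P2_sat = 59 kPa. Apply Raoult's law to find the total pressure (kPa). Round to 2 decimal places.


P = x1*P1_sat + x2*P2_sat
x2 = 1 - x1 = 1 - 0.86 = 0.14
P = 0.86*55 + 0.14*59
P = 47.3 + 8.26
P = 55.56 kPa


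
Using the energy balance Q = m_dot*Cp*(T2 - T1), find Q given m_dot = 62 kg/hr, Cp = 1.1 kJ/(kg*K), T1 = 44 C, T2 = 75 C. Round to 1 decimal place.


Q = m_dot * Cp * (T2 - T1)
Q = 62 * 1.1 * (75 - 44)
Q = 62 * 1.1 * 31
Q = 2114.2 kJ/hr


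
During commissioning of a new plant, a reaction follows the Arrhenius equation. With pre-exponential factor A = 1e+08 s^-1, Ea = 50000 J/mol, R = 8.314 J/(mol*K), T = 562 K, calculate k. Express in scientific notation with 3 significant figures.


k = A * exp(-Ea/(R*T))
k = 1e+08 * exp(-50000 / (8.314 * 562))
k = 1e+08 * exp(-10.700983)
k = 2.25e+03


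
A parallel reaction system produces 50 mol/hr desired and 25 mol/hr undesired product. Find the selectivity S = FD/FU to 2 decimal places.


S = desired product rate / undesired product rate
S = 50 / 25
S = 2.00


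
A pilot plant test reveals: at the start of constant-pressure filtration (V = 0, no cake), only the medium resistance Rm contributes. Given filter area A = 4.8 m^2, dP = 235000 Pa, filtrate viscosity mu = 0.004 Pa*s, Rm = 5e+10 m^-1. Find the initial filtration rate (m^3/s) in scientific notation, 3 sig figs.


rate = A * dP / (mu * Rm)
rate = 4.8 * 235000 / (0.004 * 5e+10)
rate = 1128000.0 / 2.000e+08
rate = 5.64e-03 m^3/s


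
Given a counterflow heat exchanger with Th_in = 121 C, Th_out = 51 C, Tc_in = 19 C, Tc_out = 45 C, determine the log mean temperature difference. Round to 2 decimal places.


dT1 = Th_in - Tc_out = 121 - 45 = 76
dT2 = Th_out - Tc_in = 51 - 19 = 32
LMTD = (dT1 - dT2) / ln(dT1/dT2)
LMTD = (76 - 32) / ln(76/32)
LMTD = 50.87 K


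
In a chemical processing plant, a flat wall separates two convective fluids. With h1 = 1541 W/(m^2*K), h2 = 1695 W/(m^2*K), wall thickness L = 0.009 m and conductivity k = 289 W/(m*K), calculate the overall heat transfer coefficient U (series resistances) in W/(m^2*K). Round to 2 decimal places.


1/U = 1/h1 + L/k + 1/h2
1/U = 1/1541 + 0.009/289 + 1/1695
1/U = 0.0006489293 + 3.11419e-05 + 0.0005899705
1/U = 0.0012700417
U = 787.38 W/(m^2*K)


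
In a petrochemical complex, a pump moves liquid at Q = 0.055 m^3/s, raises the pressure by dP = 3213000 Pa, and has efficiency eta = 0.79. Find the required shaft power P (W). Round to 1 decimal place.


P = Q * dP / eta
P = 0.055 * 3213000 / 0.79
P = 176715.0 / 0.79
P = 223689.9 W


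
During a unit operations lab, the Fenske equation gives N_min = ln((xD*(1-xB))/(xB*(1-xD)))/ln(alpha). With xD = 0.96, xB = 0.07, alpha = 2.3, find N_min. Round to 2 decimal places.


N_min = ln((xD*(1-xB))/(xB*(1-xD))) / ln(alpha)
Numerator inside ln: 0.8928 / 0.0028 = 318.857143
ln(318.857143) = 5.764743
ln(alpha) = ln(2.3) = 0.832909
N_min = 5.764743 / 0.832909 = 6.92


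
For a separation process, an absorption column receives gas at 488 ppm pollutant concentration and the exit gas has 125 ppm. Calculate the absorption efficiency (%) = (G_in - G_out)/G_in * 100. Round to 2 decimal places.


Efficiency = (G_in - G_out) / G_in * 100%
Efficiency = (488 - 125) / 488 * 100
Efficiency = 363 / 488 * 100
Efficiency = 74.39%


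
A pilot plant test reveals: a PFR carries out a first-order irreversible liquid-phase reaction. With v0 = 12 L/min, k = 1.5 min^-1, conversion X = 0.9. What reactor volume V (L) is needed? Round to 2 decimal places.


V = (v0/k) * ln(1/(1-X))
V = (12/1.5) * ln(1/(1-0.9))
V = 8.0 * ln(10.0)
V = 8.0 * 2.302585
V = 18.42 L


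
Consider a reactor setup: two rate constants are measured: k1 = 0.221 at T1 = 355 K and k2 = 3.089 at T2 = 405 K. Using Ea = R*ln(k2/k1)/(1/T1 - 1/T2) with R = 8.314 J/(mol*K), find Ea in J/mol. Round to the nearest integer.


Ea = R * ln(k2/k1) / (1/T1 - 1/T2)
ln(k2/k1) = ln(3.089/0.221) = 2.63744
1/T1 - 1/T2 = 1/355 - 1/405 = 0.000347765606
Ea = 8.314 * 2.63744 / 0.000347765606
Ea = 63053 J/mol


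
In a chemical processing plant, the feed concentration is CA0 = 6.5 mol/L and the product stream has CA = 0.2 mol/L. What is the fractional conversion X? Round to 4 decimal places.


X = (CA0 - CA) / CA0
X = (6.5 - 0.2) / 6.5
X = 6.3 / 6.5
X = 0.9692


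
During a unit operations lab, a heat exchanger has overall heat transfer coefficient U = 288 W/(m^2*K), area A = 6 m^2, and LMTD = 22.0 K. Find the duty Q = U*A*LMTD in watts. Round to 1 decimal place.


Q = U * A * LMTD
Q = 288 * 6 * 22.0
Q = 38016.0 W


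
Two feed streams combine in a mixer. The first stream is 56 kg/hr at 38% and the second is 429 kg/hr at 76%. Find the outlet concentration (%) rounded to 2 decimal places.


Mass balance on solute: F1*x1 + F2*x2 = F3*x3
F3 = F1 + F2 = 56 + 429 = 485 kg/hr
x3 = (F1*x1 + F2*x2)/F3
x3 = (56*0.38 + 429*0.76) / 485
x3 = 71.61%


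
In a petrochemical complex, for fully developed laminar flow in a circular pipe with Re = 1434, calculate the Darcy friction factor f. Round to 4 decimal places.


f = 64 / Re
f = 64 / 1434
f = 0.0446


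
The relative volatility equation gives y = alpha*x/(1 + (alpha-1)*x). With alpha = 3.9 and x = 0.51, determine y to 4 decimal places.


y = alpha*x / (1 + (alpha-1)*x)
y = 3.9*0.51 / (1 + (3.9-1)*0.51)
y = 1.989 / (1 + 1.479)
y = 1.989 / 2.479
y = 0.8023


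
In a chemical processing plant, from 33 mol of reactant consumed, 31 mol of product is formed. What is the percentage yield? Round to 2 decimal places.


Yield = (moles product / moles consumed) * 100%
Yield = (31 / 33) * 100
Yield = 0.9394 * 100
Yield = 93.94%


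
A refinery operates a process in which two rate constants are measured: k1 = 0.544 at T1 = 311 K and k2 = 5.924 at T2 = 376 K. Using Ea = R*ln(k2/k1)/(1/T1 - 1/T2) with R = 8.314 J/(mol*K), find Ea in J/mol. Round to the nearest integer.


Ea = R * ln(k2/k1) / (1/T1 - 1/T2)
ln(k2/k1) = ln(5.924/0.544) = 2.3878179
1/T1 - 1/T2 = 1/311 - 1/376 = 0.000555859616
Ea = 8.314 * 2.3878179 / 0.000555859616
Ea = 35715 J/mol


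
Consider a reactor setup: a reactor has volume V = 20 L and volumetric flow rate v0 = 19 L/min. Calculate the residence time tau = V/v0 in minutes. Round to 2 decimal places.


tau = V / v0
tau = 20 / 19
tau = 1.05 min


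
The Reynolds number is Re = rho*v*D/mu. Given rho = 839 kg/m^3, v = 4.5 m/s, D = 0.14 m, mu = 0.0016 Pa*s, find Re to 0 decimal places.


Re = rho * v * D / mu
Re = 839 * 4.5 * 0.14 / 0.0016
Re = 528.57 / 0.0016
Re = 330356


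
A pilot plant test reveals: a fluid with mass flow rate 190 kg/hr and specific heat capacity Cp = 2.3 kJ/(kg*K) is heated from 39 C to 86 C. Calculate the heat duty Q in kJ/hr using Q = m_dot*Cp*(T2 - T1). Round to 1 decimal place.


Q = m_dot * Cp * (T2 - T1)
Q = 190 * 2.3 * (86 - 39)
Q = 190 * 2.3 * 47
Q = 20539.0 kJ/hr


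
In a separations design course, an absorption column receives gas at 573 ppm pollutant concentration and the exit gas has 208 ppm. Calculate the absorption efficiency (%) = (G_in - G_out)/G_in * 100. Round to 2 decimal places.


Efficiency = (G_in - G_out) / G_in * 100%
Efficiency = (573 - 208) / 573 * 100
Efficiency = 365 / 573 * 100
Efficiency = 63.70%


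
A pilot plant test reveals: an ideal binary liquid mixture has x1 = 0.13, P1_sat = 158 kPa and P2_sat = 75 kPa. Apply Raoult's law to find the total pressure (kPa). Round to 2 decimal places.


P = x1*P1_sat + x2*P2_sat
x2 = 1 - x1 = 1 - 0.13 = 0.87
P = 0.13*158 + 0.87*75
P = 20.54 + 65.25
P = 85.79 kPa


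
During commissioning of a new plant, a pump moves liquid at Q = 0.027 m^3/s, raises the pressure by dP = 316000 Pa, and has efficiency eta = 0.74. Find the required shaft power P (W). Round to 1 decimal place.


P = Q * dP / eta
P = 0.027 * 316000 / 0.74
P = 8532.0 / 0.74
P = 11529.7 W


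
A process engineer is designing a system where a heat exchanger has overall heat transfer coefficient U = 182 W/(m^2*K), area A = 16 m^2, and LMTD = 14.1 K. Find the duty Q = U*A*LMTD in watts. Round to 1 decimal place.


Q = U * A * LMTD
Q = 182 * 16 * 14.1
Q = 41059.2 W


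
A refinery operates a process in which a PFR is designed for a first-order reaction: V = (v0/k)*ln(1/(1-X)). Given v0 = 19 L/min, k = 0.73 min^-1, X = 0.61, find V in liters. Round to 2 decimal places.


V = (v0/k) * ln(1/(1-X))
V = (19/0.73) * ln(1/(1-0.61))
V = 26.027397 * ln(2.564103)
V = 26.027397 * 0.941609
V = 24.51 L


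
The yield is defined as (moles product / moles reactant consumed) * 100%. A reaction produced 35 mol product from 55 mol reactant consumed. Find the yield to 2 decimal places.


Yield = (moles product / moles consumed) * 100%
Yield = (35 / 55) * 100
Yield = 0.6364 * 100
Yield = 63.64%


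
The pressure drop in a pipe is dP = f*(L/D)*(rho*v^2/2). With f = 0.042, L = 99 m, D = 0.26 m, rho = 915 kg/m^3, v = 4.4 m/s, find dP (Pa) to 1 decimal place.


dP = f * (L/D) * (rho*v^2/2)
dP = 0.042 * (99/0.26) * (915*4.4^2/2)
L/D = 380.76923077
rho*v^2/2 = 915*19.36/2 = 8857.2
dP = 0.042 * 380.76923077 * 8857.2
dP = 141647.1 Pa


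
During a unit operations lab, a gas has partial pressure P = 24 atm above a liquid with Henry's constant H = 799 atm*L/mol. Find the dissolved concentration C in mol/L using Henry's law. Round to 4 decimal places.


C = P / H
C = 24 / 799
C = 0.0300 mol/L


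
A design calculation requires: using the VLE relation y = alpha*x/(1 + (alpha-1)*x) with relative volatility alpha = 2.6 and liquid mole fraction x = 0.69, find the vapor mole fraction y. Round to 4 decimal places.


y = alpha*x / (1 + (alpha-1)*x)
y = 2.6*0.69 / (1 + (2.6-1)*0.69)
y = 1.794 / (1 + 1.104)
y = 1.794 / 2.104
y = 0.8527


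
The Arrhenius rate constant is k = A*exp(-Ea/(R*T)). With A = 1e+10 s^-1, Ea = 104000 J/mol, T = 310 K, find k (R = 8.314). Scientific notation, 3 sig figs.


k = A * exp(-Ea/(R*T))
k = 1e+10 * exp(-104000 / (8.314 * 310))
k = 1e+10 * exp(-40.35168)
k = 2.99e-08


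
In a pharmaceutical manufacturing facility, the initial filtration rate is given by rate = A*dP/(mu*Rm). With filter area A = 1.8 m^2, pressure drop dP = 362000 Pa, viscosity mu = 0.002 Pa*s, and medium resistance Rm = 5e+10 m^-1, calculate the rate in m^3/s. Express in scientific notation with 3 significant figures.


rate = A * dP / (mu * Rm)
rate = 1.8 * 362000 / (0.002 * 5e+10)
rate = 651600.0 / 1.000e+08
rate = 6.52e-03 m^3/s


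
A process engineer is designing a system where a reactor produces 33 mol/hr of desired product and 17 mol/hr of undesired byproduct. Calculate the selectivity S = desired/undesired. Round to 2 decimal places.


S = desired product rate / undesired product rate
S = 33 / 17
S = 1.94


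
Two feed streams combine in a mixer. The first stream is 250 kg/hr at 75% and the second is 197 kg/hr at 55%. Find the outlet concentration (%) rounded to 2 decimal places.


Mass balance on solute: F1*x1 + F2*x2 = F3*x3
F3 = F1 + F2 = 250 + 197 = 447 kg/hr
x3 = (F1*x1 + F2*x2)/F3
x3 = (250*0.75 + 197*0.55) / 447
x3 = 66.19%


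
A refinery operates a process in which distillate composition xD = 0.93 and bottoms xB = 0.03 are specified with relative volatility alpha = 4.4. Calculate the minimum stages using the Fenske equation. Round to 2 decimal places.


N_min = ln((xD*(1-xB))/(xB*(1-xD))) / ln(alpha)
Numerator inside ln: 0.9021 / 0.0021 = 429.571429
ln(429.571429) = 6.062788
ln(alpha) = ln(4.4) = 1.481605
N_min = 6.062788 / 1.481605 = 4.09


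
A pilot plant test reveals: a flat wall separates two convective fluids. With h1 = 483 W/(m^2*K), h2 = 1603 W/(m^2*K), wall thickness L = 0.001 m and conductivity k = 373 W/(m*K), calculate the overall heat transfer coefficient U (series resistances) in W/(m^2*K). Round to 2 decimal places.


1/U = 1/h1 + L/k + 1/h2
1/U = 1/483 + 0.001/373 + 1/1603
1/U = 0.0020703934 + 2.681e-06 + 0.0006238303
1/U = 0.0026969047
U = 370.80 W/(m^2*K)


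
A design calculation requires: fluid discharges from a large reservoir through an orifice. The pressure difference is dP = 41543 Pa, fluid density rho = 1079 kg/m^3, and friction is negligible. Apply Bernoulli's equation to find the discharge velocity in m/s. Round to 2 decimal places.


v = sqrt(2*dP/rho)
v = sqrt(2*41543/1079)
v = sqrt(77.00278)
v = 8.78 m/s


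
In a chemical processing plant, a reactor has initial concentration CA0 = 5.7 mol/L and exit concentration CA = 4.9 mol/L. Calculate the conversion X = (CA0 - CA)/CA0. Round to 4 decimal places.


X = (CA0 - CA) / CA0
X = (5.7 - 4.9) / 5.7
X = 0.8 / 5.7
X = 0.1404


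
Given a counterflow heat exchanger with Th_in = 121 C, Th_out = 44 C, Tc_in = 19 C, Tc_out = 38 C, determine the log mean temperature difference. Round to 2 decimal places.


dT1 = Th_in - Tc_out = 121 - 38 = 83
dT2 = Th_out - Tc_in = 44 - 19 = 25
LMTD = (dT1 - dT2) / ln(dT1/dT2)
LMTD = (83 - 25) / ln(83/25)
LMTD = 48.33 K


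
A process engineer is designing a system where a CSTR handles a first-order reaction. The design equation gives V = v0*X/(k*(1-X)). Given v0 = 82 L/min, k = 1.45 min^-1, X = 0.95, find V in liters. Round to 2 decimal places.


V = v0 * X / (k * (1 - X))
V = 82 * 0.95 / (1.45 * (1 - 0.95))
V = 77.9 / (1.45 * 0.05)
V = 77.9 / 0.0725
V = 1074.48 L


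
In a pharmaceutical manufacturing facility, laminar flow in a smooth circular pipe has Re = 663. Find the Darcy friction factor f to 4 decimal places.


f = 64 / Re
f = 64 / 663
f = 0.0965


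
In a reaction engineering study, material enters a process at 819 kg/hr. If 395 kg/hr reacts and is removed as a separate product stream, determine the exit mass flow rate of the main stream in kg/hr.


Steady-state mass balance on the main outlet: F_out = F_in - F_removed
F_out = 819 - 395
F_out = 424 kg/hr


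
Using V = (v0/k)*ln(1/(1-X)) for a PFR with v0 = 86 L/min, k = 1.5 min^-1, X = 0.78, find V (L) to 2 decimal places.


V = (v0/k) * ln(1/(1-X))
V = (86/1.5) * ln(1/(1-0.78))
V = 57.333333 * ln(4.545455)
V = 57.333333 * 1.514128
V = 86.81 L


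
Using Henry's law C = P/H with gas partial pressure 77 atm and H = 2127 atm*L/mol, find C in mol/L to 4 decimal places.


C = P / H
C = 77 / 2127
C = 0.0362 mol/L


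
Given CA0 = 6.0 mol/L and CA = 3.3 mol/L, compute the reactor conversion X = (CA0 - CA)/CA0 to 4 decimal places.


X = (CA0 - CA) / CA0
X = (6.0 - 3.3) / 6.0
X = 2.7 / 6.0
X = 0.4500


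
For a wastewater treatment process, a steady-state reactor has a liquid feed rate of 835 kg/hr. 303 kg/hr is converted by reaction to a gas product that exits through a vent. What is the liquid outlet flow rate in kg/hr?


Steady-state mass balance on the main outlet: F_out = F_in - F_removed
F_out = 835 - 303
F_out = 532 kg/hr


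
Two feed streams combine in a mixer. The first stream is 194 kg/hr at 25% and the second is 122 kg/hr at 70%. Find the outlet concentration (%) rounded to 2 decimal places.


Mass balance on solute: F1*x1 + F2*x2 = F3*x3
F3 = F1 + F2 = 194 + 122 = 316 kg/hr
x3 = (F1*x1 + F2*x2)/F3
x3 = (194*0.25 + 122*0.7) / 316
x3 = 42.37%


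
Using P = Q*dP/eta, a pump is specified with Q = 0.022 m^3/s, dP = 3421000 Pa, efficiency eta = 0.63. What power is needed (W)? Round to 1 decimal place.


P = Q * dP / eta
P = 0.022 * 3421000 / 0.63
P = 75262.0 / 0.63
P = 119463.5 W


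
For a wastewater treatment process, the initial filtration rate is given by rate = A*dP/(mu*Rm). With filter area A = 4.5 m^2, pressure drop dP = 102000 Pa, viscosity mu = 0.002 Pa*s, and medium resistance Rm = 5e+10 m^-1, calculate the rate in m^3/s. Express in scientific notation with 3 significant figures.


rate = A * dP / (mu * Rm)
rate = 4.5 * 102000 / (0.002 * 5e+10)
rate = 459000.0 / 1.000e+08
rate = 4.59e-03 m^3/s


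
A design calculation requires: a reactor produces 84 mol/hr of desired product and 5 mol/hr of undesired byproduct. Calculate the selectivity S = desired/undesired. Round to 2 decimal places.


S = desired product rate / undesired product rate
S = 84 / 5
S = 16.80


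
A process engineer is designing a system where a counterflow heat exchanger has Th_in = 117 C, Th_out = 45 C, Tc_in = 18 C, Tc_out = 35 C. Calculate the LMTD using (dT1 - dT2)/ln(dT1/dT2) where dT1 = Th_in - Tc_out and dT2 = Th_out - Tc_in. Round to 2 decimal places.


dT1 = Th_in - Tc_out = 117 - 35 = 82
dT2 = Th_out - Tc_in = 45 - 18 = 27
LMTD = (dT1 - dT2) / ln(dT1/dT2)
LMTD = (82 - 27) / ln(82/27)
LMTD = 49.51 K


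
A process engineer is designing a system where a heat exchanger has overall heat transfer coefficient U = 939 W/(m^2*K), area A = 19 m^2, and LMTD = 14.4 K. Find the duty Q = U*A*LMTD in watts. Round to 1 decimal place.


Q = U * A * LMTD
Q = 939 * 19 * 14.4
Q = 256910.4 W


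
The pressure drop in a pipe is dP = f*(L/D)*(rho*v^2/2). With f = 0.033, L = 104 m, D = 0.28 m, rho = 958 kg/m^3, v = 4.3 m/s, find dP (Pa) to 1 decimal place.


dP = f * (L/D) * (rho*v^2/2)
dP = 0.033 * (104/0.28) * (958*4.3^2/2)
L/D = 371.42857143
rho*v^2/2 = 958*18.49/2 = 8856.71
dP = 0.033 * 371.42857143 * 8856.71
dP = 108558.0 Pa


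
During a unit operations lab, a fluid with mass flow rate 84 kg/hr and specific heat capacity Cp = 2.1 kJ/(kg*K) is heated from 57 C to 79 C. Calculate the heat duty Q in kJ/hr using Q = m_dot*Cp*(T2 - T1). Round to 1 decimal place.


Q = m_dot * Cp * (T2 - T1)
Q = 84 * 2.1 * (79 - 57)
Q = 84 * 2.1 * 22
Q = 3880.8 kJ/hr


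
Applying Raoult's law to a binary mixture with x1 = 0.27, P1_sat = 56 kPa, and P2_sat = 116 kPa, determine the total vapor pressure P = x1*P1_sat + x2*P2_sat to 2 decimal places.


P = x1*P1_sat + x2*P2_sat
x2 = 1 - x1 = 1 - 0.27 = 0.73
P = 0.27*56 + 0.73*116
P = 15.12 + 84.68
P = 99.80 kPa


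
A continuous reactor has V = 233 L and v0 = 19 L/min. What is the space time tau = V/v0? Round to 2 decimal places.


tau = V / v0
tau = 233 / 19
tau = 12.26 min


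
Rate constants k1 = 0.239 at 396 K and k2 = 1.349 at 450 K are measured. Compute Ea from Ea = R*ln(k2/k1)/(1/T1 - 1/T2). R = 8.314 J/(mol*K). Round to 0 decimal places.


Ea = R * ln(k2/k1) / (1/T1 - 1/T2)
ln(k2/k1) = ln(1.349/0.239) = 1.7306553
1/T1 - 1/T2 = 1/396 - 1/450 = 0.000303030303
Ea = 8.314 * 1.7306553 / 0.000303030303
Ea = 47483 J/mol


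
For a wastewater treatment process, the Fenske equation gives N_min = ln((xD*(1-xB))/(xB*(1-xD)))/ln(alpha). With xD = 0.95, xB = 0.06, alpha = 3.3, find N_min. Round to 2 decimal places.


N_min = ln((xD*(1-xB))/(xB*(1-xD))) / ln(alpha)
Numerator inside ln: 0.893 / 0.003 = 297.666667
ln(297.666667) = 5.695974
ln(alpha) = ln(3.3) = 1.193922
N_min = 5.695974 / 1.193922 = 4.77


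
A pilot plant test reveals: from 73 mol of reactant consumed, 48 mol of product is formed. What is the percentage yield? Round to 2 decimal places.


Yield = (moles product / moles consumed) * 100%
Yield = (48 / 73) * 100
Yield = 0.6575 * 100
Yield = 65.75%


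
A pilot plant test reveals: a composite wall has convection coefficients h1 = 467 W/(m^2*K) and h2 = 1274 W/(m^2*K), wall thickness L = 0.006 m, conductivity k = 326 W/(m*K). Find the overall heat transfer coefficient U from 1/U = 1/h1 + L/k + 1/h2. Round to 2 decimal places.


1/U = 1/h1 + L/k + 1/h2
1/U = 1/467 + 0.006/326 + 1/1274
1/U = 0.0021413276 + 1.84049e-05 + 0.0007849294
1/U = 0.0029446619
U = 339.60 W/(m^2*K)


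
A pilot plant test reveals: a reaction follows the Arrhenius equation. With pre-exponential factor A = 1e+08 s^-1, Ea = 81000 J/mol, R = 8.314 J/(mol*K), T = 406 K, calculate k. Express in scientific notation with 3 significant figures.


k = A * exp(-Ea/(R*T))
k = 1e+08 * exp(-81000 / (8.314 * 406))
k = 1e+08 * exp(-23.996559)
k = 3.79e-03


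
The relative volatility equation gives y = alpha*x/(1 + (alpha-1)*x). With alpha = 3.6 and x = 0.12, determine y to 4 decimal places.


y = alpha*x / (1 + (alpha-1)*x)
y = 3.6*0.12 / (1 + (3.6-1)*0.12)
y = 0.432 / (1 + 0.312)
y = 0.432 / 1.312
y = 0.3293


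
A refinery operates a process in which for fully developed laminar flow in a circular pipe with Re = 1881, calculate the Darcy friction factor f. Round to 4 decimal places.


f = 64 / Re
f = 64 / 1881
f = 0.0340


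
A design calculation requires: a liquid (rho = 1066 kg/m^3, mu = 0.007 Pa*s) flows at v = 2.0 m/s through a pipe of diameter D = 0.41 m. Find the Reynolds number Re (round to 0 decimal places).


Re = rho * v * D / mu
Re = 1066 * 2.0 * 0.41 / 0.007
Re = 874.12 / 0.007
Re = 124874


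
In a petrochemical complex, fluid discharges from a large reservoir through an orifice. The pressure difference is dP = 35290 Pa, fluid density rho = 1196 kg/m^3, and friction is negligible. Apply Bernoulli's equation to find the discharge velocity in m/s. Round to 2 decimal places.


v = sqrt(2*dP/rho)
v = sqrt(2*35290/1196)
v = sqrt(59.013378)
v = 7.68 m/s


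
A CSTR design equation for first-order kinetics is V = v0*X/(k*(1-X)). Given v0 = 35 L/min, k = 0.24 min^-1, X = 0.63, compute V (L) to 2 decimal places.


V = v0 * X / (k * (1 - X))
V = 35 * 0.63 / (0.24 * (1 - 0.63))
V = 22.05 / (0.24 * 0.37)
V = 22.05 / 0.0888
V = 248.31 L


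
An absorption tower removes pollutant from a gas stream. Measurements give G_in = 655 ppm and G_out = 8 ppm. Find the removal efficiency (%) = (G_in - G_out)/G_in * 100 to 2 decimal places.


Efficiency = (G_in - G_out) / G_in * 100%
Efficiency = (655 - 8) / 655 * 100
Efficiency = 647 / 655 * 100
Efficiency = 98.78%


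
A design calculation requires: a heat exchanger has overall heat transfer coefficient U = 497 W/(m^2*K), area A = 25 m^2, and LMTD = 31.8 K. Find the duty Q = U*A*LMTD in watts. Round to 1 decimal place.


Q = U * A * LMTD
Q = 497 * 25 * 31.8
Q = 395115.0 W


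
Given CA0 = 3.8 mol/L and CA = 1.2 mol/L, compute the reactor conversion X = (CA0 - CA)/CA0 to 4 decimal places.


X = (CA0 - CA) / CA0
X = (3.8 - 1.2) / 3.8
X = 2.6 / 3.8
X = 0.6842


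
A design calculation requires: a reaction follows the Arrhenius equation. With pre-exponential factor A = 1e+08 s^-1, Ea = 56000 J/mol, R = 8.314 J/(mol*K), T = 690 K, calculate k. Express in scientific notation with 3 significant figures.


k = A * exp(-Ea/(R*T))
k = 1e+08 * exp(-56000 / (8.314 * 690))
k = 1e+08 * exp(-9.761778)
k = 5.76e+03


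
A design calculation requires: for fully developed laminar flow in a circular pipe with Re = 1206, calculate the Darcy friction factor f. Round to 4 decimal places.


f = 64 / Re
f = 64 / 1206
f = 0.0531


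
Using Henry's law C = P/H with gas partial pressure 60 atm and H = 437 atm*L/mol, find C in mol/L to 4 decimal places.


C = P / H
C = 60 / 437
C = 0.1373 mol/L


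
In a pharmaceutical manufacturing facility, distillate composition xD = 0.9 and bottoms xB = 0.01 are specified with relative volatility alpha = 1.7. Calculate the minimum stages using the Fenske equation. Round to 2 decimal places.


N_min = ln((xD*(1-xB))/(xB*(1-xD))) / ln(alpha)
Numerator inside ln: 0.891 / 0.001 = 891.0
ln(891.0) = 6.792344
ln(alpha) = ln(1.7) = 0.530628
N_min = 6.792344 / 0.530628 = 12.80


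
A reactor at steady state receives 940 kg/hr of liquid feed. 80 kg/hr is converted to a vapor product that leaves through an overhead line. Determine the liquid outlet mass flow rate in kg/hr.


Steady-state mass balance on the main outlet: F_out = F_in - F_removed
F_out = 940 - 80
F_out = 860 kg/hr


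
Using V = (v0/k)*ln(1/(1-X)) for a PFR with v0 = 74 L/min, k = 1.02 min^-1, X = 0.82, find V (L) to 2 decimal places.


V = (v0/k) * ln(1/(1-X))
V = (74/1.02) * ln(1/(1-0.82))
V = 72.54902 * ln(5.555556)
V = 72.54902 * 1.714799
V = 124.41 L


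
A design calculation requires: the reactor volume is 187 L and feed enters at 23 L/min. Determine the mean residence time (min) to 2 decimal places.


tau = V / v0
tau = 187 / 23
tau = 8.13 min


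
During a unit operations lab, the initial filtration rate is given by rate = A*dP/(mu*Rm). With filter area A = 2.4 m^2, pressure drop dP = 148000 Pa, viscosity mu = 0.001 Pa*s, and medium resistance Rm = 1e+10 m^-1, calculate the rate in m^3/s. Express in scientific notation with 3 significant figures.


rate = A * dP / (mu * Rm)
rate = 2.4 * 148000 / (0.001 * 1e+10)
rate = 355200.0 / 1.000e+07
rate = 3.55e-02 m^3/s


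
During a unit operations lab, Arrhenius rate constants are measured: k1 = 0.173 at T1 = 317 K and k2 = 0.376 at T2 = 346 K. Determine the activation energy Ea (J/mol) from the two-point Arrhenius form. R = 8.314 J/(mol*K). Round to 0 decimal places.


Ea = R * ln(k2/k1) / (1/T1 - 1/T2)
ln(k2/k1) = ln(0.376/0.173) = 0.7762975
1/T1 - 1/T2 = 1/317 - 1/346 = 0.000264400722
Ea = 8.314 * 0.7762975 / 0.000264400722
Ea = 24410 J/mol


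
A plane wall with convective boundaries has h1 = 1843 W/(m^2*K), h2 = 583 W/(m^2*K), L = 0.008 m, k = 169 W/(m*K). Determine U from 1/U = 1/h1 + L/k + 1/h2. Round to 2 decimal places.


1/U = 1/h1 + L/k + 1/h2
1/U = 1/1843 + 0.008/169 + 1/583
1/U = 0.0005425936 + 4.73373e-05 + 0.0017152659
1/U = 0.0023051968
U = 433.80 W/(m^2*K)


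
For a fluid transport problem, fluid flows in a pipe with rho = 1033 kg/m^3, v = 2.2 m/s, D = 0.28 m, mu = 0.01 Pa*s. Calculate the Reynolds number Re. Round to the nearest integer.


Re = rho * v * D / mu
Re = 1033 * 2.2 * 0.28 / 0.01
Re = 636.328 / 0.01
Re = 63633


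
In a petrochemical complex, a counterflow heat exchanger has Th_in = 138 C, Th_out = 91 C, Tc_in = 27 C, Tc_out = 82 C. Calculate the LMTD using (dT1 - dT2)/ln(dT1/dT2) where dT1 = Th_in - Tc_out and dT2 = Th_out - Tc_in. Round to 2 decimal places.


dT1 = Th_in - Tc_out = 138 - 82 = 56
dT2 = Th_out - Tc_in = 91 - 27 = 64
LMTD = (dT1 - dT2) / ln(dT1/dT2)
LMTD = (56 - 64) / ln(56/64)
LMTD = 59.91 K


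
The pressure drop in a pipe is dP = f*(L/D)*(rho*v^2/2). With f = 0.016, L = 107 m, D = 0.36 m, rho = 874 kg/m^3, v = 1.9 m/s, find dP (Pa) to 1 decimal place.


dP = f * (L/D) * (rho*v^2/2)
dP = 0.016 * (107/0.36) * (874*1.9^2/2)
L/D = 297.22222222
rho*v^2/2 = 874*3.61/2 = 1577.57
dP = 0.016 * 297.22222222 * 1577.57
dP = 7502.2 Pa


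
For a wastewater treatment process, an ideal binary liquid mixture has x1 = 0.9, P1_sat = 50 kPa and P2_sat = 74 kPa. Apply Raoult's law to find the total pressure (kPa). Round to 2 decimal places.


P = x1*P1_sat + x2*P2_sat
x2 = 1 - x1 = 1 - 0.9 = 0.1
P = 0.9*50 + 0.1*74
P = 45.0 + 7.4
P = 52.40 kPa


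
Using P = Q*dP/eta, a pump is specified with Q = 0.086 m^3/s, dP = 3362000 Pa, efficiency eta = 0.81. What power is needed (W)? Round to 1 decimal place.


P = Q * dP / eta
P = 0.086 * 3362000 / 0.81
P = 289132.0 / 0.81
P = 356953.1 W


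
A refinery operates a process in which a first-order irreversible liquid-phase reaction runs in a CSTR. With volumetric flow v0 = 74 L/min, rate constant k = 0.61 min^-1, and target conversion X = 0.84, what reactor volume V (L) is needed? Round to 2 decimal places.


V = v0 * X / (k * (1 - X))
V = 74 * 0.84 / (0.61 * (1 - 0.84))
V = 62.16 / (0.61 * 0.16)
V = 62.16 / 0.0976
V = 636.89 L


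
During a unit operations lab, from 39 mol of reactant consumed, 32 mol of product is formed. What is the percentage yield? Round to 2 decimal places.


Yield = (moles product / moles consumed) * 100%
Yield = (32 / 39) * 100
Yield = 0.8205 * 100
Yield = 82.05%


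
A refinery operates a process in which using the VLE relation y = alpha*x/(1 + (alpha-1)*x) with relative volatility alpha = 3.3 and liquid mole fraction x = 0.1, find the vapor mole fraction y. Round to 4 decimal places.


y = alpha*x / (1 + (alpha-1)*x)
y = 3.3*0.1 / (1 + (3.3-1)*0.1)
y = 0.33 / (1 + 0.23)
y = 0.33 / 1.23
y = 0.2683


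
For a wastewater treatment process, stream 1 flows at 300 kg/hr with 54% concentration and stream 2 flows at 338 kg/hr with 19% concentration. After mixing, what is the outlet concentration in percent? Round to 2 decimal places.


Mass balance on solute: F1*x1 + F2*x2 = F3*x3
F3 = F1 + F2 = 300 + 338 = 638 kg/hr
x3 = (F1*x1 + F2*x2)/F3
x3 = (300*0.54 + 338*0.19) / 638
x3 = 35.46%


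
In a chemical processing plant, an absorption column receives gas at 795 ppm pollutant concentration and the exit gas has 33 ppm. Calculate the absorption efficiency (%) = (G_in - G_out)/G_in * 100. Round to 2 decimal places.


Efficiency = (G_in - G_out) / G_in * 100%
Efficiency = (795 - 33) / 795 * 100
Efficiency = 762 / 795 * 100
Efficiency = 95.85%


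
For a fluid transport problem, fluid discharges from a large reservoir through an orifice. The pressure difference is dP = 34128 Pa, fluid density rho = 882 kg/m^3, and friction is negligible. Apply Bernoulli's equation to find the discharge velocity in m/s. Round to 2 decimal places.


v = sqrt(2*dP/rho)
v = sqrt(2*34128/882)
v = sqrt(77.387755)
v = 8.80 m/s


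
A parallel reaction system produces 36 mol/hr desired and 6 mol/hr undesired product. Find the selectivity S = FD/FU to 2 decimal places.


S = desired product rate / undesired product rate
S = 36 / 6
S = 6.00


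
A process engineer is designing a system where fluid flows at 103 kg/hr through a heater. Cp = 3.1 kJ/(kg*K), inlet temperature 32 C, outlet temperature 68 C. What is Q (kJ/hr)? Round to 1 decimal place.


Q = m_dot * Cp * (T2 - T1)
Q = 103 * 3.1 * (68 - 32)
Q = 103 * 3.1 * 36
Q = 11494.8 kJ/hr


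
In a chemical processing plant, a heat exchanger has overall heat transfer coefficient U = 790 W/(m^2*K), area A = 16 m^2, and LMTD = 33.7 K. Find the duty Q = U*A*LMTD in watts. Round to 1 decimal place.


Q = U * A * LMTD
Q = 790 * 16 * 33.7
Q = 425968.0 W


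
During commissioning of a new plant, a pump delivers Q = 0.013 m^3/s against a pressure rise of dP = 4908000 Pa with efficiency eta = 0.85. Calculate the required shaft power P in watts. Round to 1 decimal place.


P = Q * dP / eta
P = 0.013 * 4908000 / 0.85
P = 63804.0 / 0.85
P = 75063.5 W


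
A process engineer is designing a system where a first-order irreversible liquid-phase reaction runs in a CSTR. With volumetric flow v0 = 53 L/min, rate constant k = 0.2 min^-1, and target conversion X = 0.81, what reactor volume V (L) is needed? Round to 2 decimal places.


V = v0 * X / (k * (1 - X))
V = 53 * 0.81 / (0.2 * (1 - 0.81))
V = 42.93 / (0.2 * 0.19)
V = 42.93 / 0.038
V = 1129.74 L


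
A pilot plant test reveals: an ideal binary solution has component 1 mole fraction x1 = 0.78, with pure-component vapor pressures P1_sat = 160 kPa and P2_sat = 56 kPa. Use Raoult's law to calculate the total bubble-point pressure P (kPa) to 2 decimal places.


P = x1*P1_sat + x2*P2_sat
x2 = 1 - x1 = 1 - 0.78 = 0.22
P = 0.78*160 + 0.22*56
P = 124.8 + 12.32
P = 137.12 kPa


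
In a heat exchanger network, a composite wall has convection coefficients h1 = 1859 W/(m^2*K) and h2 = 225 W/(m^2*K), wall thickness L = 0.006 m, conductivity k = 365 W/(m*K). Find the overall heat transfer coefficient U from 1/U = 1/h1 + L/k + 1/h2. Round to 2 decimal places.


1/U = 1/h1 + L/k + 1/h2
1/U = 1/1859 + 0.006/365 + 1/225
1/U = 0.0005379236 + 1.64384e-05 + 0.0044444444
1/U = 0.0049988064
U = 200.05 W/(m^2*K)


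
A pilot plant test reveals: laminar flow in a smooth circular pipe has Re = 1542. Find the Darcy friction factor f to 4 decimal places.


f = 64 / Re
f = 64 / 1542
f = 0.0415


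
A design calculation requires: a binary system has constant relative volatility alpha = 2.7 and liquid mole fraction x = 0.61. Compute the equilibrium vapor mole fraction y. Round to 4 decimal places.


y = alpha*x / (1 + (alpha-1)*x)
y = 2.7*0.61 / (1 + (2.7-1)*0.61)
y = 1.647 / (1 + 1.037)
y = 1.647 / 2.037
y = 0.8085


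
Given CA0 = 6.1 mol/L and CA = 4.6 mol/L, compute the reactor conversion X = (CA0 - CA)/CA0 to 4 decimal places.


X = (CA0 - CA) / CA0
X = (6.1 - 4.6) / 6.1
X = 1.5 / 6.1
X = 0.2459


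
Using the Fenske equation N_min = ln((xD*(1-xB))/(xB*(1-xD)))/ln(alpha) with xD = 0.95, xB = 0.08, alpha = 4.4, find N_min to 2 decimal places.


N_min = ln((xD*(1-xB))/(xB*(1-xD))) / ln(alpha)
Numerator inside ln: 0.874 / 0.004 = 218.5
ln(218.5) = 5.386786
ln(alpha) = ln(4.4) = 1.481605
N_min = 5.386786 / 1.481605 = 3.64
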